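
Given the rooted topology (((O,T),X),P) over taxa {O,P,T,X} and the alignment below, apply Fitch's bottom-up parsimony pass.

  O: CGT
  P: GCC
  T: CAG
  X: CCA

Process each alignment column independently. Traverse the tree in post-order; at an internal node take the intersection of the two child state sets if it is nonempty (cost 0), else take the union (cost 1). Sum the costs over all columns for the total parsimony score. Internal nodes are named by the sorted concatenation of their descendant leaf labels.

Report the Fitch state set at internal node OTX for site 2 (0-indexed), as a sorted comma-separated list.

[col 0] OT: children O:{C}, T:{C} ∩→ {C}; cost 0
[col 0] OTX: children OT:{C}, X:{C} ∩→ {C}; cost 0
[col 0] OPTX: children OTX:{C}, P:{G} ∪→ {C,G}; cost 1
[col 1] OT: children O:{G}, T:{A} ∪→ {A,G}; cost 1
[col 1] OTX: children OT:{A,G}, X:{C} ∪→ {A,C,G}; cost 1
[col 1] OPTX: children OTX:{A,C,G}, P:{C} ∩→ {C}; cost 0
[col 2] OT: children O:{T}, T:{G} ∪→ {G,T}; cost 1
[col 2] OTX: children OT:{G,T}, X:{A} ∪→ {A,G,T}; cost 1
[col 2] OPTX: children OTX:{A,G,T}, P:{C} ∪→ {A,C,G,T}; cost 1
per-site changes: [1, 2, 3]; total = 6

A,G,T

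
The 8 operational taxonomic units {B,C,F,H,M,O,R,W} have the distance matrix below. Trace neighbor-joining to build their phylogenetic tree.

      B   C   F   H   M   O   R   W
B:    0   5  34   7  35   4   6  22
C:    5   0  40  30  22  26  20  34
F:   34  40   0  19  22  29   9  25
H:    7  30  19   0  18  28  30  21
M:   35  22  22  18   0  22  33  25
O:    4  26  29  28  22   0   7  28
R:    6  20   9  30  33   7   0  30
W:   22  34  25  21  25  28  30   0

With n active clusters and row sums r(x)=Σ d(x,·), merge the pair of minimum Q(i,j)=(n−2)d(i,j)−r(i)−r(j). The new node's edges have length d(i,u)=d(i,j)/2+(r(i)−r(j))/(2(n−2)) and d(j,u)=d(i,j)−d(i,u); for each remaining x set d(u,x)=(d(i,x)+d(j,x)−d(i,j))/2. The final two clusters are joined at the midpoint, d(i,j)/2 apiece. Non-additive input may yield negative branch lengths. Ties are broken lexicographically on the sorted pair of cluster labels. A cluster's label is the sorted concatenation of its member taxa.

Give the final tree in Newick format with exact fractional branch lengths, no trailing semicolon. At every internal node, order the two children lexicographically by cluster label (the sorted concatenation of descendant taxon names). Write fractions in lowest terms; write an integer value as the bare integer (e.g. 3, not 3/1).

((((((B:-17/6,C:47/6):11/2,O:7):11/4,(F:32/5,R:13/5):27/4):67/16,W:205/16):19/16,H:59/8):85/16,M:85/16)

step 1: merge (B,C) at d=5, Q=-260; branch lengths B→-17/6, C→47/6; new cluster BC
  updated: d(BC,F)=69/2, d(BC,H)=16, d(BC,M)=26, d(BC,O)=25/2, d(BC,R)=21/2, d(BC,W)=51/2
step 2: merge (F,R) at d=9, Q=-213; branch lengths F→32/5, R→13/5; new cluster FR
  updated: d(BC,FR)=18, d(FR,H)=20, d(FR,M)=23, d(FR,O)=27/2, d(FR,W)=23
step 3: merge (BC,O) at d=25/2, Q=-152; branch lengths BC→11/2, O→7; new cluster BCO
  updated: d(BCO,FR)=19/2, d(BCO,H)=63/4, d(BCO,M)=71/4, d(BCO,W)=41/2
step 4: merge (BCO,FR) at d=19/2, Q=-221/2; branch lengths BCO→11/4, FR→27/4; new cluster BCFOR
  updated: d(BCFOR,H)=105/8, d(BCFOR,M)=125/8, d(BCFOR,W)=17
step 5: merge (BCFOR,W) at d=17, Q=-299/4; branch lengths BCFOR→67/16, W→205/16; new cluster BCFORW
  updated: d(BCFORW,H)=137/16, d(BCFORW,M)=189/16
step 6: merge (BCFORW,H) at d=137/16, Q=-307/8; branch lengths BCFORW→19/16, H→59/8; new cluster BCFHORW
  updated: d(BCFHORW,M)=85/8
step 7: merge (BCFHORW,M) at d=85/8; branch lengths BCFHORW→85/16, M→85/16; new cluster BCFHMORW
final tree: ((((((B:-17/6,C:47/6):11/2,O:7):11/4,(F:32/5,R:13/5):27/4):67/16,W:205/16):19/16,H:59/8):85/16,M:85/16)
total length: 1155/16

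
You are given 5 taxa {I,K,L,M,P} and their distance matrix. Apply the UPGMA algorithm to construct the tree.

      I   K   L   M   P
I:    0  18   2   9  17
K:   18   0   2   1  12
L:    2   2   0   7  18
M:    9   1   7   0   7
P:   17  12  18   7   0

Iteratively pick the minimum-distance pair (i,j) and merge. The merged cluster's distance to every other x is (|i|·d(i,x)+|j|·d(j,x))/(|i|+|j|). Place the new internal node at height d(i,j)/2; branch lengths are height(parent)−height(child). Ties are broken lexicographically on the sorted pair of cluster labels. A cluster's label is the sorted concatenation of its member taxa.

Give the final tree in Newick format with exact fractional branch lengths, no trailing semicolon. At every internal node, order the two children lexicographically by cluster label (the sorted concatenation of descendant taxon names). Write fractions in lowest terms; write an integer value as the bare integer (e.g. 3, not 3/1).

step 1: merge (K,M) at d=1; branch lengths K→1/2, M→1/2; new cluster KM
  updated: d(I,KM)=27/2, d(KM,L)=9/2, d(KM,P)=19/2
step 2: merge (I,L) at d=2; branch lengths I→1, L→1; new cluster IL
  updated: d(IL,KM)=9, d(IL,P)=35/2
step 3: merge (IL,KM) at d=9; branch lengths IL→7/2, KM→4; new cluster IKLM
  updated: d(IKLM,P)=27/2
step 4: merge (IKLM,P) at d=27/2; branch lengths IKLM→9/4, P→27/4; new cluster IKLMP
final tree: (((I:1,L:1):7/2,(K:1/2,M:1/2):4):9/4,P:27/4)
total length: 39/2

(((I:1,L:1):7/2,(K:1/2,M:1/2):4):9/4,P:27/4)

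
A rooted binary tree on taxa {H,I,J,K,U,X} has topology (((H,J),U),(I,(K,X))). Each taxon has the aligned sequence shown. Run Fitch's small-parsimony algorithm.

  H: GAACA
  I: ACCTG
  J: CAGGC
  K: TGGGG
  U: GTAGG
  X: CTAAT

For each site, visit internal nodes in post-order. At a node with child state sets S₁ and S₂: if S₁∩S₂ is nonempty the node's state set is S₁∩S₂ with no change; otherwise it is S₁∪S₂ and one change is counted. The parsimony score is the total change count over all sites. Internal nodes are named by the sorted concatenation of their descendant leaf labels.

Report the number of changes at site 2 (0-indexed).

[col 0] HJ: children H:{G}, J:{C} ∪→ {C,G}; cost 1
[col 0] HJU: children HJ:{C,G}, U:{G} ∩→ {G}; cost 0
[col 0] KX: children K:{T}, X:{C} ∪→ {C,T}; cost 1
[col 0] IKX: children I:{A}, KX:{C,T} ∪→ {A,C,T}; cost 1
[col 0] HIJKUX: children HJU:{G}, IKX:{A,C,T} ∪→ {A,C,G,T}; cost 1
[col 1] HJ: children H:{A}, J:{A} ∩→ {A}; cost 0
[col 1] HJU: children HJ:{A}, U:{T} ∪→ {A,T}; cost 1
[col 1] KX: children K:{G}, X:{T} ∪→ {G,T}; cost 1
[col 1] IKX: children I:{C}, KX:{G,T} ∪→ {C,G,T}; cost 1
[col 1] HIJKUX: children HJU:{A,T}, IKX:{C,G,T} ∩→ {T}; cost 0
[col 2] HJ: children H:{A}, J:{G} ∪→ {A,G}; cost 1
[col 2] HJU: children HJ:{A,G}, U:{A} ∩→ {A}; cost 0
[col 2] KX: children K:{G}, X:{A} ∪→ {A,G}; cost 1
[col 2] IKX: children I:{C}, KX:{A,G} ∪→ {A,C,G}; cost 1
[col 2] HIJKUX: children HJU:{A}, IKX:{A,C,G} ∩→ {A}; cost 0
[col 3] HJ: children H:{C}, J:{G} ∪→ {C,G}; cost 1
[col 3] HJU: children HJ:{C,G}, U:{G} ∩→ {G}; cost 0
[col 3] KX: children K:{G}, X:{A} ∪→ {A,G}; cost 1
[col 3] IKX: children I:{T}, KX:{A,G} ∪→ {A,G,T}; cost 1
[col 3] HIJKUX: children HJU:{G}, IKX:{A,G,T} ∩→ {G}; cost 0
[col 4] HJ: children H:{A}, J:{C} ∪→ {A,C}; cost 1
[col 4] HJU: children HJ:{A,C}, U:{G} ∪→ {A,C,G}; cost 1
[col 4] KX: children K:{G}, X:{T} ∪→ {G,T}; cost 1
[col 4] IKX: children I:{G}, KX:{G,T} ∩→ {G}; cost 0
[col 4] HIJKUX: children HJU:{A,C,G}, IKX:{G} ∩→ {G}; cost 0
per-site changes: [4, 3, 3, 3, 3]; total = 16

3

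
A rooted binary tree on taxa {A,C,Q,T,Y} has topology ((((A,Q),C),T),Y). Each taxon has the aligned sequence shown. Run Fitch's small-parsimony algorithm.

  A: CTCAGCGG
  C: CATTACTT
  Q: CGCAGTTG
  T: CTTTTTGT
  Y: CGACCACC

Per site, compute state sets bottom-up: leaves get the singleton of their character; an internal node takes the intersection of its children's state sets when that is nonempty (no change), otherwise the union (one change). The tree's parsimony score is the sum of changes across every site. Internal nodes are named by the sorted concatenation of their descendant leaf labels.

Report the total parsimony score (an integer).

18

[col 0] AQ: children A:{C}, Q:{C} ∩→ {C}; cost 0
[col 0] ACQ: children AQ:{C}, C:{C} ∩→ {C}; cost 0
[col 0] ACQT: children ACQ:{C}, T:{C} ∩→ {C}; cost 0
[col 0] ACQTY: children ACQT:{C}, Y:{C} ∩→ {C}; cost 0
[col 1] AQ: children A:{T}, Q:{G} ∪→ {G,T}; cost 1
[col 1] ACQ: children AQ:{G,T}, C:{A} ∪→ {A,G,T}; cost 1
[col 1] ACQT: children ACQ:{A,G,T}, T:{T} ∩→ {T}; cost 0
[col 1] ACQTY: children ACQT:{T}, Y:{G} ∪→ {G,T}; cost 1
[col 2] AQ: children A:{C}, Q:{C} ∩→ {C}; cost 0
[col 2] ACQ: children AQ:{C}, C:{T} ∪→ {C,T}; cost 1
[col 2] ACQT: children ACQ:{C,T}, T:{T} ∩→ {T}; cost 0
[col 2] ACQTY: children ACQT:{T}, Y:{A} ∪→ {A,T}; cost 1
[col 3] AQ: children A:{A}, Q:{A} ∩→ {A}; cost 0
[col 3] ACQ: children AQ:{A}, C:{T} ∪→ {A,T}; cost 1
[col 3] ACQT: children ACQ:{A,T}, T:{T} ∩→ {T}; cost 0
[col 3] ACQTY: children ACQT:{T}, Y:{C} ∪→ {C,T}; cost 1
[col 4] AQ: children A:{G}, Q:{G} ∩→ {G}; cost 0
[col 4] ACQ: children AQ:{G}, C:{A} ∪→ {A,G}; cost 1
[col 4] ACQT: children ACQ:{A,G}, T:{T} ∪→ {A,G,T}; cost 1
[col 4] ACQTY: children ACQT:{A,G,T}, Y:{C} ∪→ {A,C,G,T}; cost 1
[col 5] AQ: children A:{C}, Q:{T} ∪→ {C,T}; cost 1
[col 5] ACQ: children AQ:{C,T}, C:{C} ∩→ {C}; cost 0
[col 5] ACQT: children ACQ:{C}, T:{T} ∪→ {C,T}; cost 1
[col 5] ACQTY: children ACQT:{C,T}, Y:{A} ∪→ {A,C,T}; cost 1
[col 6] AQ: children A:{G}, Q:{T} ∪→ {G,T}; cost 1
[col 6] ACQ: children AQ:{G,T}, C:{T} ∩→ {T}; cost 0
[col 6] ACQT: children ACQ:{T}, T:{G} ∪→ {G,T}; cost 1
[col 6] ACQTY: children ACQT:{G,T}, Y:{C} ∪→ {C,G,T}; cost 1
[col 7] AQ: children A:{G}, Q:{G} ∩→ {G}; cost 0
[col 7] ACQ: children AQ:{G}, C:{T} ∪→ {G,T}; cost 1
[col 7] ACQT: children ACQ:{G,T}, T:{T} ∩→ {T}; cost 0
[col 7] ACQTY: children ACQT:{T}, Y:{C} ∪→ {C,T}; cost 1
per-site changes: [0, 3, 2, 2, 3, 3, 3, 2]; total = 18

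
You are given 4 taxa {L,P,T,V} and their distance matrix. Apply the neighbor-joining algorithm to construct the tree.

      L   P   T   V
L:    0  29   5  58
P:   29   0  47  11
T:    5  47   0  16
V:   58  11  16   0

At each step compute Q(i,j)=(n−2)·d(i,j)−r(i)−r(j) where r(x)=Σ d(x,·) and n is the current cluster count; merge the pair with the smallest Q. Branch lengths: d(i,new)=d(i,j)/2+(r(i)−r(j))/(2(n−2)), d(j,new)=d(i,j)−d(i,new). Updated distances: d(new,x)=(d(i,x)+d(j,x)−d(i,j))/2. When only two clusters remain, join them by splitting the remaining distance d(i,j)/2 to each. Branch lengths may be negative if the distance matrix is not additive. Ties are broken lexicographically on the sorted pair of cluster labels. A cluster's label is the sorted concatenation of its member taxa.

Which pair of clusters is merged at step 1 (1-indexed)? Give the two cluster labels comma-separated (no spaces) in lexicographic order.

L,T

1. join L+T (d=5, Q=-150) ⇒ LT; edges |L|=17/2, |T|=-7/2
  updated: d(LT,P)=71/2, d(LT,V)=69/2
2. join LT+P (d=71/2, Q=-81) ⇒ LPT; edges |LT|=59/2, |P|=6
  updated: d(LPT,V)=5
3. join LPT+V (d=5) ⇒ LPTV; edges |LPT|=5/2, |V|=5/2
final tree: (((L:17/2,T:-7/2):59/2,P:6):5/2,V:5/2)
total length: 91/2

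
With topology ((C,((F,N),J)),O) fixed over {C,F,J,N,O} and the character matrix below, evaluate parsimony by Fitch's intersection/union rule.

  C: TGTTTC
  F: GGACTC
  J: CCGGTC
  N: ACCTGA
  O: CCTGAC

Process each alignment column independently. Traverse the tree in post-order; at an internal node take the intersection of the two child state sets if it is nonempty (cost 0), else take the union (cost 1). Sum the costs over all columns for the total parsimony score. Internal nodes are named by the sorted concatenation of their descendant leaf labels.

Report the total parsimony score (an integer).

14

FN@0: {G} ∪ {A} = {A,G} (union, +1)
FJN@0: {A,G} ∪ {C} = {A,C,G} (union, +1)
CFJN@0: {T} ∪ {A,C,G} = {A,C,G,T} (union, +1)
CFJNO@0: {A,C,G,T} ∩ {C} = {C} (intersection, +0)
FN@1: {G} ∪ {C} = {C,G} (union, +1)
FJN@1: {C,G} ∩ {C} = {C} (intersection, +0)
CFJN@1: {G} ∪ {C} = {C,G} (union, +1)
CFJNO@1: {C,G} ∩ {C} = {C} (intersection, +0)
FN@2: {A} ∪ {C} = {A,C} (union, +1)
FJN@2: {A,C} ∪ {G} = {A,C,G} (union, +1)
CFJN@2: {T} ∪ {A,C,G} = {A,C,G,T} (union, +1)
CFJNO@2: {A,C,G,T} ∩ {T} = {T} (intersection, +0)
FN@3: {C} ∪ {T} = {C,T} (union, +1)
FJN@3: {C,T} ∪ {G} = {C,G,T} (union, +1)
CFJN@3: {T} ∩ {C,G,T} = {T} (intersection, +0)
CFJNO@3: {T} ∪ {G} = {G,T} (union, +1)
FN@4: {T} ∪ {G} = {G,T} (union, +1)
FJN@4: {G,T} ∩ {T} = {T} (intersection, +0)
CFJN@4: {T} ∩ {T} = {T} (intersection, +0)
CFJNO@4: {T} ∪ {A} = {A,T} (union, +1)
FN@5: {C} ∪ {A} = {A,C} (union, +1)
FJN@5: {A,C} ∩ {C} = {C} (intersection, +0)
CFJN@5: {C} ∩ {C} = {C} (intersection, +0)
CFJNO@5: {C} ∩ {C} = {C} (intersection, +0)
per-site changes: [3, 2, 3, 3, 2, 1]; total = 14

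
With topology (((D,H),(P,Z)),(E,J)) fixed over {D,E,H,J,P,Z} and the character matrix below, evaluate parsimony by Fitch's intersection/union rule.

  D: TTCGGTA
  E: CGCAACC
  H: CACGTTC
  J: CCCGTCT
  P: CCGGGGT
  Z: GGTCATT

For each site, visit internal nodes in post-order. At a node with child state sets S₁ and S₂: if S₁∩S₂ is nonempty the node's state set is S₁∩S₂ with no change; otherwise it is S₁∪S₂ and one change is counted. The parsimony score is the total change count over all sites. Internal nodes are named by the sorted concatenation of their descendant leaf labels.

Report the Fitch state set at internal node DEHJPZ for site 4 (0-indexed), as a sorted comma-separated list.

DH@0: {T} ∪ {C} = {C,T} (union, +1)
PZ@0: {C} ∪ {G} = {C,G} (union, +1)
DHPZ@0: {C,T} ∩ {C,G} = {C} (intersection, +0)
EJ@0: {C} ∩ {C} = {C} (intersection, +0)
DEHJPZ@0: {C} ∩ {C} = {C} (intersection, +0)
DH@1: {T} ∪ {A} = {A,T} (union, +1)
PZ@1: {C} ∪ {G} = {C,G} (union, +1)
DHPZ@1: {A,T} ∪ {C,G} = {A,C,G,T} (union, +1)
EJ@1: {G} ∪ {C} = {C,G} (union, +1)
DEHJPZ@1: {A,C,G,T} ∩ {C,G} = {C,G} (intersection, +0)
DH@2: {C} ∩ {C} = {C} (intersection, +0)
PZ@2: {G} ∪ {T} = {G,T} (union, +1)
DHPZ@2: {C} ∪ {G,T} = {C,G,T} (union, +1)
EJ@2: {C} ∩ {C} = {C} (intersection, +0)
DEHJPZ@2: {C,G,T} ∩ {C} = {C} (intersection, +0)
DH@3: {G} ∩ {G} = {G} (intersection, +0)
PZ@3: {G} ∪ {C} = {C,G} (union, +1)
DHPZ@3: {G} ∩ {C,G} = {G} (intersection, +0)
EJ@3: {A} ∪ {G} = {A,G} (union, +1)
DEHJPZ@3: {G} ∩ {A,G} = {G} (intersection, +0)
DH@4: {G} ∪ {T} = {G,T} (union, +1)
PZ@4: {G} ∪ {A} = {A,G} (union, +1)
DHPZ@4: {G,T} ∩ {A,G} = {G} (intersection, +0)
EJ@4: {A} ∪ {T} = {A,T} (union, +1)
DEHJPZ@4: {G} ∪ {A,T} = {A,G,T} (union, +1)
DH@5: {T} ∩ {T} = {T} (intersection, +0)
PZ@5: {G} ∪ {T} = {G,T} (union, +1)
DHPZ@5: {T} ∩ {G,T} = {T} (intersection, +0)
EJ@5: {C} ∩ {C} = {C} (intersection, +0)
DEHJPZ@5: {T} ∪ {C} = {C,T} (union, +1)
DH@6: {A} ∪ {C} = {A,C} (union, +1)
PZ@6: {T} ∩ {T} = {T} (intersection, +0)
DHPZ@6: {A,C} ∪ {T} = {A,C,T} (union, +1)
EJ@6: {C} ∪ {T} = {C,T} (union, +1)
DEHJPZ@6: {A,C,T} ∩ {C,T} = {C,T} (intersection, +0)
per-site changes: [2, 4, 2, 2, 4, 2, 3]; total = 19

A,G,T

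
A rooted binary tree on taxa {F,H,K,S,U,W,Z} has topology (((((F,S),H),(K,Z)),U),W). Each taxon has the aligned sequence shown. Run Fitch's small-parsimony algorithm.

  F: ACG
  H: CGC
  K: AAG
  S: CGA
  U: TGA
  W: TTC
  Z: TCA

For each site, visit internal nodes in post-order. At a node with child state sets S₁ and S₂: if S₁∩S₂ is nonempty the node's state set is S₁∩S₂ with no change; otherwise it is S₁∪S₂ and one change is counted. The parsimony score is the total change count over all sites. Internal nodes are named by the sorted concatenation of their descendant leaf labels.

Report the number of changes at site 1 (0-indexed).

4

[col 0] FS: children F:{A}, S:{C} ∪→ {A,C}; cost 1
[col 0] FHS: children FS:{A,C}, H:{C} ∩→ {C}; cost 0
[col 0] KZ: children K:{A}, Z:{T} ∪→ {A,T}; cost 1
[col 0] FHKSZ: children FHS:{C}, KZ:{A,T} ∪→ {A,C,T}; cost 1
[col 0] FHKSUZ: children FHKSZ:{A,C,T}, U:{T} ∩→ {T}; cost 0
[col 0] FHKSUWZ: children FHKSUZ:{T}, W:{T} ∩→ {T}; cost 0
[col 1] FS: children F:{C}, S:{G} ∪→ {C,G}; cost 1
[col 1] FHS: children FS:{C,G}, H:{G} ∩→ {G}; cost 0
[col 1] KZ: children K:{A}, Z:{C} ∪→ {A,C}; cost 1
[col 1] FHKSZ: children FHS:{G}, KZ:{A,C} ∪→ {A,C,G}; cost 1
[col 1] FHKSUZ: children FHKSZ:{A,C,G}, U:{G} ∩→ {G}; cost 0
[col 1] FHKSUWZ: children FHKSUZ:{G}, W:{T} ∪→ {G,T}; cost 1
[col 2] FS: children F:{G}, S:{A} ∪→ {A,G}; cost 1
[col 2] FHS: children FS:{A,G}, H:{C} ∪→ {A,C,G}; cost 1
[col 2] KZ: children K:{G}, Z:{A} ∪→ {A,G}; cost 1
[col 2] FHKSZ: children FHS:{A,C,G}, KZ:{A,G} ∩→ {A,G}; cost 0
[col 2] FHKSUZ: children FHKSZ:{A,G}, U:{A} ∩→ {A}; cost 0
[col 2] FHKSUWZ: children FHKSUZ:{A}, W:{C} ∪→ {A,C}; cost 1
per-site changes: [3, 4, 4]; total = 11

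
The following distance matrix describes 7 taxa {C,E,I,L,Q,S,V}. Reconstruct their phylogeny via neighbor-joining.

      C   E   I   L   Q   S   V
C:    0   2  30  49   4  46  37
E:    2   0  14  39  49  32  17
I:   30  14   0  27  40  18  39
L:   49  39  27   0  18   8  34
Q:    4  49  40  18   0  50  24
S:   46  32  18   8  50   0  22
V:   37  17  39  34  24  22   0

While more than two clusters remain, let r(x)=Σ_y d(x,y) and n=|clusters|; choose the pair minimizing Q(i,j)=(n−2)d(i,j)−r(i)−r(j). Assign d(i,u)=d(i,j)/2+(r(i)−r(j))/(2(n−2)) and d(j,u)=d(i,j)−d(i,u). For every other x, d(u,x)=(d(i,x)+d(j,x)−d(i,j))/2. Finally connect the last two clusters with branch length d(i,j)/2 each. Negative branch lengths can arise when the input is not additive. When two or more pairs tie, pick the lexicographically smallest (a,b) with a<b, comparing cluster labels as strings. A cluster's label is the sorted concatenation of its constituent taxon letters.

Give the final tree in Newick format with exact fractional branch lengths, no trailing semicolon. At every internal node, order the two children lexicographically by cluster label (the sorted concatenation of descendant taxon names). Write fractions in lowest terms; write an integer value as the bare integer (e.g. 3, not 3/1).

((((C:3/10,Q:37/10):131/8,(I:205/24,(L:91/16,S:37/16):239/24):33/4):9/8,E:81/16):191/32,V:191/32)

iteration 1: select C,Q (d=4, Q=-333); attach at lengths (3/10, 37/10); label the merged cluster CQ
  updated: d(CQ,E)=47/2, d(CQ,I)=33, d(CQ,L)=63/2, d(CQ,S)=46, d(CQ,V)=57/2
iteration 2: select L,S (d=8, Q=-467/2); attach at lengths (91/16, 37/16); label the merged cluster LS
  updated: d(CQ,LS)=139/4, d(E,LS)=63/2, d(I,LS)=37/2, d(LS,V)=24
iteration 3: select I,LS (d=37/2, Q=-631/4); attach at lengths (205/24, 239/24); label the merged cluster ILS
  updated: d(CQ,ILS)=197/8, d(E,ILS)=27/2, d(ILS,V)=89/4
iteration 4: select CQ,ILS (d=197/8, Q=-351/4); attach at lengths (131/8, 33/4); label the merged cluster CILQS
  updated: d(CILQS,E)=99/16, d(CILQS,V)=209/16
iteration 5: select CILQS,E (d=99/16, Q=-145/4); attach at lengths (9/8, 81/16); label the merged cluster CEILQS
  updated: d(CEILQS,V)=191/16
iteration 6: select CEILQS,V (d=191/16); attach at lengths (191/32, 191/32); label the merged cluster CEILQSV
final tree: ((((C:3/10,Q:37/10):131/8,(I:205/24,(L:91/16,S:37/16):239/24):33/4):9/8,E:81/16):191/32,V:191/32)
total length: 293/4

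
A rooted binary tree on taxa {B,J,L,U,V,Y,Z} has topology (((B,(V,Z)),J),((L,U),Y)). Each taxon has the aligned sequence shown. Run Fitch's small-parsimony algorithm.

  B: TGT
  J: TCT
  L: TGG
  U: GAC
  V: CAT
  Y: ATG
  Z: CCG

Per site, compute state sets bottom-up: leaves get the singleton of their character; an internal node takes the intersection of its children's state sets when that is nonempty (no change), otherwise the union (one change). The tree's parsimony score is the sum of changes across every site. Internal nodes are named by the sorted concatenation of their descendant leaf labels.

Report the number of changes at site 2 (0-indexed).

3

VZ@0: {C} ∩ {C} = {C} (intersection, +0)
BVZ@0: {T} ∪ {C} = {C,T} (union, +1)
BJVZ@0: {C,T} ∩ {T} = {T} (intersection, +0)
LU@0: {T} ∪ {G} = {G,T} (union, +1)
LUY@0: {G,T} ∪ {A} = {A,G,T} (union, +1)
BJLUVYZ@0: {T} ∩ {A,G,T} = {T} (intersection, +0)
VZ@1: {A} ∪ {C} = {A,C} (union, +1)
BVZ@1: {G} ∪ {A,C} = {A,C,G} (union, +1)
BJVZ@1: {A,C,G} ∩ {C} = {C} (intersection, +0)
LU@1: {G} ∪ {A} = {A,G} (union, +1)
LUY@1: {A,G} ∪ {T} = {A,G,T} (union, +1)
BJLUVYZ@1: {C} ∪ {A,G,T} = {A,C,G,T} (union, +1)
VZ@2: {T} ∪ {G} = {G,T} (union, +1)
BVZ@2: {T} ∩ {G,T} = {T} (intersection, +0)
BJVZ@2: {T} ∩ {T} = {T} (intersection, +0)
LU@2: {G} ∪ {C} = {C,G} (union, +1)
LUY@2: {C,G} ∩ {G} = {G} (intersection, +0)
BJLUVYZ@2: {T} ∪ {G} = {G,T} (union, +1)
per-site changes: [3, 5, 3]; total = 11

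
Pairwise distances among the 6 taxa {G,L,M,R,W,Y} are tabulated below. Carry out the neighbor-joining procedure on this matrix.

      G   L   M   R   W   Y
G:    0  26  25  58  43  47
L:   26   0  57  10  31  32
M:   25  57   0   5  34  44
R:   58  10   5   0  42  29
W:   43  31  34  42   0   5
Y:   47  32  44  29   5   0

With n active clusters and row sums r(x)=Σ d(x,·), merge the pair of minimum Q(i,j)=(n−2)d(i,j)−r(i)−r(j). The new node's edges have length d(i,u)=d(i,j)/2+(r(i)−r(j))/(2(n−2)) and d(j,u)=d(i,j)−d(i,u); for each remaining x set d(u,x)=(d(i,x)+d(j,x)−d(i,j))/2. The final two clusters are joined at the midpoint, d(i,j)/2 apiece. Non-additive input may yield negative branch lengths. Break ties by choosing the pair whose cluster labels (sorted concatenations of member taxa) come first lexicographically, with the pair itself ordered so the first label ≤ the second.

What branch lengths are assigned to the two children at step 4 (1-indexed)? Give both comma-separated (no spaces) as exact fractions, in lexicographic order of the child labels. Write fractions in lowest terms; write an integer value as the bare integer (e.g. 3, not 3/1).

25/4,63/4

step 1: merge (W,Y) at d=5, Q=-292; branch lengths W→9/4, Y→11/4; new cluster WY
  updated: d(G,WY)=85/2, d(L,WY)=29, d(M,WY)=73/2, d(R,WY)=33
step 2: merge (M,R) at d=5, Q=-429/2; branch lengths M→65/12, R→-5/12; new cluster MR
  updated: d(G,MR)=39, d(L,MR)=31, d(MR,WY)=129/4
step 3: merge (G,L) at d=26, Q=-283/2; branch lengths G→147/8, L→61/8; new cluster GL
  updated: d(GL,MR)=22, d(GL,WY)=91/4
step 4: merge (GL,MR) at d=22, Q=-77; branch lengths GL→25/4, MR→63/4; new cluster GLMR
  updated: d(GLMR,WY)=33/2
step 5: merge (GLMR,WY) at d=33/2; branch lengths GLMR→33/4, WY→33/4; new cluster GLMRWY
final tree: (((G:147/8,L:61/8):25/4,(M:65/12,R:-5/12):63/4):33/4,(W:9/4,Y:11/4):33/4)
total length: 149/2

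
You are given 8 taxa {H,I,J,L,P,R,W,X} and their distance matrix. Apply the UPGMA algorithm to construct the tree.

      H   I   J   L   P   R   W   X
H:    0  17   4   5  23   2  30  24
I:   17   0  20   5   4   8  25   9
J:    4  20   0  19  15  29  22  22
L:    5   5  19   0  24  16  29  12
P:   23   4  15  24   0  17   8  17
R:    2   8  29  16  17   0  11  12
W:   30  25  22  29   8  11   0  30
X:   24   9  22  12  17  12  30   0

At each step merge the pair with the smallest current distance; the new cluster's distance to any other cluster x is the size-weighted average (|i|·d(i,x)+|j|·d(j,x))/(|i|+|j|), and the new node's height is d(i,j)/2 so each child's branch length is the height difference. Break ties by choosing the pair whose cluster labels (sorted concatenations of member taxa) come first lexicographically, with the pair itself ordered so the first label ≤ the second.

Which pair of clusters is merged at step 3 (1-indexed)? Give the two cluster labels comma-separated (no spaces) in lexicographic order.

HR,L

step 1: merge (H,R) at d=2; branch lengths H→1, R→1; new cluster HR
  updated: d(HR,I)=25/2, d(HR,J)=33/2, d(HR,L)=21/2, d(HR,P)=20, d(HR,W)=41/2, d(HR,X)=18
step 2: merge (I,P) at d=4; branch lengths I→2, P→2; new cluster IP
  updated: d(HR,IP)=65/4, d(IP,J)=35/2, d(IP,L)=29/2, d(IP,W)=33/2, d(IP,X)=13
step 3: merge (HR,L) at d=21/2; branch lengths HR→17/4, L→21/4; new cluster HLR
  updated: d(HLR,IP)=47/3, d(HLR,J)=52/3, d(HLR,W)=70/3, d(HLR,X)=16
step 4: merge (IP,X) at d=13; branch lengths IP→9/2, X→13/2; new cluster IPX
  updated: d(HLR,IPX)=142/9, d(IPX,J)=19, d(IPX,W)=21
step 5: merge (HLR,IPX) at d=142/9; branch lengths HLR→95/36, IPX→25/18; new cluster HILPRX
  updated: d(HILPRX,J)=109/6, d(HILPRX,W)=133/6
step 6: merge (HILPRX,J) at d=109/6; branch lengths HILPRX→43/36, J→109/12; new cluster HIJLPRX
  updated: d(HIJLPRX,W)=155/7
step 7: merge (HIJLPRX,W) at d=155/7; branch lengths HIJLPRX→167/84, W→155/14; new cluster HIJLPRWX
final tree: (((((H:1,R:1):17/4,L:21/4):95/36,((I:2,P:2):9/2,X:13/2):25/18):43/36,J:109/12):167/84,W:155/14)
total length: 6787/126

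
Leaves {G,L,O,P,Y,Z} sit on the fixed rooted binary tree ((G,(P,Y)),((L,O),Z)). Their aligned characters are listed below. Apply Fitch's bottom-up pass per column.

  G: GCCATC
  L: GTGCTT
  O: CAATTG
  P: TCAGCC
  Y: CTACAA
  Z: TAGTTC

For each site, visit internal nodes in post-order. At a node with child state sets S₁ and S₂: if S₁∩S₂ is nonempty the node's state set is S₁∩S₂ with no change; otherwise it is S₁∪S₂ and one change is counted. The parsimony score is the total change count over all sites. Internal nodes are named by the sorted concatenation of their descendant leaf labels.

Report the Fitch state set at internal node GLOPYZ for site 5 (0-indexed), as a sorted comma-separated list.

[col 0] PY: children P:{T}, Y:{C} ∪→ {C,T}; cost 1
[col 0] GPY: children G:{G}, PY:{C,T} ∪→ {C,G,T}; cost 1
[col 0] LO: children L:{G}, O:{C} ∪→ {C,G}; cost 1
[col 0] LOZ: children LO:{C,G}, Z:{T} ∪→ {C,G,T}; cost 1
[col 0] GLOPYZ: children GPY:{C,G,T}, LOZ:{C,G,T} ∩→ {C,G,T}; cost 0
[col 1] PY: children P:{C}, Y:{T} ∪→ {C,T}; cost 1
[col 1] GPY: children G:{C}, PY:{C,T} ∩→ {C}; cost 0
[col 1] LO: children L:{T}, O:{A} ∪→ {A,T}; cost 1
[col 1] LOZ: children LO:{A,T}, Z:{A} ∩→ {A}; cost 0
[col 1] GLOPYZ: children GPY:{C}, LOZ:{A} ∪→ {A,C}; cost 1
[col 2] PY: children P:{A}, Y:{A} ∩→ {A}; cost 0
[col 2] GPY: children G:{C}, PY:{A} ∪→ {A,C}; cost 1
[col 2] LO: children L:{G}, O:{A} ∪→ {A,G}; cost 1
[col 2] LOZ: children LO:{A,G}, Z:{G} ∩→ {G}; cost 0
[col 2] GLOPYZ: children GPY:{A,C}, LOZ:{G} ∪→ {A,C,G}; cost 1
[col 3] PY: children P:{G}, Y:{C} ∪→ {C,G}; cost 1
[col 3] GPY: children G:{A}, PY:{C,G} ∪→ {A,C,G}; cost 1
[col 3] LO: children L:{C}, O:{T} ∪→ {C,T}; cost 1
[col 3] LOZ: children LO:{C,T}, Z:{T} ∩→ {T}; cost 0
[col 3] GLOPYZ: children GPY:{A,C,G}, LOZ:{T} ∪→ {A,C,G,T}; cost 1
[col 4] PY: children P:{C}, Y:{A} ∪→ {A,C}; cost 1
[col 4] GPY: children G:{T}, PY:{A,C} ∪→ {A,C,T}; cost 1
[col 4] LO: children L:{T}, O:{T} ∩→ {T}; cost 0
[col 4] LOZ: children LO:{T}, Z:{T} ∩→ {T}; cost 0
[col 4] GLOPYZ: children GPY:{A,C,T}, LOZ:{T} ∩→ {T}; cost 0
[col 5] PY: children P:{C}, Y:{A} ∪→ {A,C}; cost 1
[col 5] GPY: children G:{C}, PY:{A,C} ∩→ {C}; cost 0
[col 5] LO: children L:{T}, O:{G} ∪→ {G,T}; cost 1
[col 5] LOZ: children LO:{G,T}, Z:{C} ∪→ {C,G,T}; cost 1
[col 5] GLOPYZ: children GPY:{C}, LOZ:{C,G,T} ∩→ {C}; cost 0
per-site changes: [4, 3, 3, 4, 2, 3]; total = 19

C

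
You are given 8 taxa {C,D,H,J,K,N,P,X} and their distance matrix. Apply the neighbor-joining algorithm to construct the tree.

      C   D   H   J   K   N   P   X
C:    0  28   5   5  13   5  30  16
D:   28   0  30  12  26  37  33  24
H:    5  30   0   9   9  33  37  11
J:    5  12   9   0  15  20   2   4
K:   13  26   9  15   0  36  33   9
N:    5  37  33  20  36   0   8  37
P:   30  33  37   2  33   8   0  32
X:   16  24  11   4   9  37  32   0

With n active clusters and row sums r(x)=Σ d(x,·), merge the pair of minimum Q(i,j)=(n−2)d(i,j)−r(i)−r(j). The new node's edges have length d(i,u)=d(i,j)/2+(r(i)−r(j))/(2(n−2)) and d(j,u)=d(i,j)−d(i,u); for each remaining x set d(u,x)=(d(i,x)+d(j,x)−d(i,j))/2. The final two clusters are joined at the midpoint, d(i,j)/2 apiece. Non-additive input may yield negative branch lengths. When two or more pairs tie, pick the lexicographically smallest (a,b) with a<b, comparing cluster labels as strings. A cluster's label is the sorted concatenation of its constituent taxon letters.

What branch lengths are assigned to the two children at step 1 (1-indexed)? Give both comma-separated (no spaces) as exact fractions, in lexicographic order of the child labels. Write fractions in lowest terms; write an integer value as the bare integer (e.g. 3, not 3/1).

step 1: merge (N,P) at d=8, Q=-303; branch lengths N→49/12, P→47/12; new cluster NP
  updated: d(C,NP)=27/2, d(D,NP)=31, d(H,NP)=31, d(J,NP)=7, d(K,NP)=61/2, d(NP,X)=61/2
step 2: merge (J,NP) at d=7, Q=-321/2; branch lengths J→-113/20, NP→253/20; new cluster JNP
  updated: d(C,JNP)=23/4, d(D,JNP)=18, d(H,JNP)=33/2, d(JNP,K)=77/4, d(JNP,X)=55/4
step 3: merge (D,JNP) at d=18, Q=-509/4; branch lengths D→499/32, JNP→77/32; new cluster DJNP
  updated: d(C,DJNP)=63/8, d(DJNP,H)=57/4, d(DJNP,K)=109/8, d(DJNP,X)=79/8
step 4: merge (C,H) at d=5, Q=-529/8; branch lengths C→47/16, H→33/16; new cluster CH
  updated: d(CH,DJNP)=137/16, d(CH,K)=17/2, d(CH,X)=11
step 5: merge (CH,DJNP) at d=137/16, Q=-43; branch lengths CH→105/32, DJNP→169/32; new cluster CDHJNP
  updated: d(CDHJNP,K)=217/32, d(CDHJNP,X)=197/32
step 6: merge (CDHJNP,K) at d=217/32, Q=-351/16; branch lengths CDHJNP→63/32, K→77/16; new cluster CDHJKNP
  updated: d(CDHJKNP,X)=67/16
step 7: merge (CDHJKNP,X) at d=67/16; branch lengths CDHJKNP→67/32, X→67/32; new cluster CDHJKNPX
final tree: ((((C:47/16,H:33/16):105/32,(D:499/32,(J:-113/20,(N:49/12,P:47/12):253/20):77/32):169/32):63/32,K:77/16):67/32,X:67/32)
total length: 1841/32

49/12,47/12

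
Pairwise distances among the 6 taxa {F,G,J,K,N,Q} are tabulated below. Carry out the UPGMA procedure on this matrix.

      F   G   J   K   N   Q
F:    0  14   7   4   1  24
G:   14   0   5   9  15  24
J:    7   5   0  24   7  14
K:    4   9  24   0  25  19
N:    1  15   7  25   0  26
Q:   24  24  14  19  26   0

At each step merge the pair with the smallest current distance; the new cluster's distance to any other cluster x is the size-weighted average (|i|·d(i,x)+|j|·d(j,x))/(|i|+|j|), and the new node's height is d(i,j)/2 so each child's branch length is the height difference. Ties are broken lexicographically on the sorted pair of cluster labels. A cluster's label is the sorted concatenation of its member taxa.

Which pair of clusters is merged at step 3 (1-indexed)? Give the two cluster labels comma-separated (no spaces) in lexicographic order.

iteration 1: select F,N (d=1); attach at lengths (1/2, 1/2); label the merged cluster FN
  updated: d(FN,G)=29/2, d(FN,J)=7, d(FN,K)=29/2, d(FN,Q)=25
iteration 2: select G,J (d=5); attach at lengths (5/2, 5/2); label the merged cluster GJ
  updated: d(FN,GJ)=43/4, d(GJ,K)=33/2, d(GJ,Q)=19
iteration 3: select FN,GJ (d=43/4); attach at lengths (39/8, 23/8); label the merged cluster FGJN
  updated: d(FGJN,K)=31/2, d(FGJN,Q)=22
iteration 4: select FGJN,K (d=31/2); attach at lengths (19/8, 31/4); label the merged cluster FGJKN
  updated: d(FGJKN,Q)=107/5
iteration 5: select FGJKN,Q (d=107/5); attach at lengths (59/20, 107/10); label the merged cluster FGJKNQ
final tree: ((((F:1/2,N:1/2):39/8,(G:5/2,J:5/2):23/8):19/8,K:31/4):59/20,Q:107/10)
total length: 1501/40

FN,GJ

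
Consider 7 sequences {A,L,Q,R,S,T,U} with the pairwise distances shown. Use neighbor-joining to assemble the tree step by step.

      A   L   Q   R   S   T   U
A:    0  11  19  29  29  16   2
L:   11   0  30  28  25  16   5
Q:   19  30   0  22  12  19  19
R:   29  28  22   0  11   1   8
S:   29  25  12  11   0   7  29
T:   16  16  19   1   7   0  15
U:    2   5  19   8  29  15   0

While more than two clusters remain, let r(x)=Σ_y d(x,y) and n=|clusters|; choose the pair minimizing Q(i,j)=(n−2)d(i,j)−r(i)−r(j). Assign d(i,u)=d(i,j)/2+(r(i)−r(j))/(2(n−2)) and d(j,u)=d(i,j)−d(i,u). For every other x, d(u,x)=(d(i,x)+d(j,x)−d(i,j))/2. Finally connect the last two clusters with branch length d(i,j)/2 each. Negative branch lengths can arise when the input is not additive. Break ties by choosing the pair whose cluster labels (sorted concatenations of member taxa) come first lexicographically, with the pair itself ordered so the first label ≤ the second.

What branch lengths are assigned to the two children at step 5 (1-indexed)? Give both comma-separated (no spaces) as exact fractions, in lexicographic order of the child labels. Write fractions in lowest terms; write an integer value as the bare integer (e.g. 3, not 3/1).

iteration 1: select A,U (d=2, Q=-174); attach at lengths (19/5, -9/5); label the merged cluster AU
  updated: d(AU,L)=7, d(AU,Q)=18, d(AU,R)=35/2, d(AU,S)=28, d(AU,T)=29/2
iteration 2: select AU,L (d=7, Q=-163); attach at lengths (7/8, 49/8); label the merged cluster ALU
  updated: d(ALU,Q)=41/2, d(ALU,R)=77/4, d(ALU,S)=23, d(ALU,T)=47/4
iteration 3: select Q,S (d=12, Q=-181/2); attach at lengths (113/12, 31/12); label the merged cluster QS
  updated: d(ALU,QS)=63/4, d(QS,R)=21/2, d(QS,T)=7
iteration 4: select ALU,QS (d=63/4, Q=-97/2); attach at lengths (45/4, 9/2); label the merged cluster ALQSU
  updated: d(ALQSU,R)=7, d(ALQSU,T)=3/2
iteration 5: select ALQSU,R (d=7, Q=-19/2); attach at lengths (15/4, 13/4); label the merged cluster ALQRSU
  updated: d(ALQRSU,T)=-9/4
iteration 6: select ALQRSU,T (d=-9/4); attach at lengths (-9/8, -9/8); label the merged cluster ALQRSTU
final tree: (((((A:19/5,U:-9/5):7/8,L:49/8):45/4,(Q:113/12,S:31/12):9/2):15/4,R:13/4):-9/8,T:-9/8)
total length: 83/2

15/4,13/4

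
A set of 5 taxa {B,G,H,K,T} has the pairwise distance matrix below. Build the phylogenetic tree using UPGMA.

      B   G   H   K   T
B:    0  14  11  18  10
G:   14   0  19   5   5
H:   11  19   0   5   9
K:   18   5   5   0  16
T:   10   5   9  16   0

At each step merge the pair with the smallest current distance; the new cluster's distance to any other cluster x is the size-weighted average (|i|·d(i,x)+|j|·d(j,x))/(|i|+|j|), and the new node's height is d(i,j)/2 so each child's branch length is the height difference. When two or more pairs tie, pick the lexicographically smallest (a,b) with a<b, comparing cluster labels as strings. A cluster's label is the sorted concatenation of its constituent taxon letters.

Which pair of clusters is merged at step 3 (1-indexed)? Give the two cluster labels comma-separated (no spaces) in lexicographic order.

iteration 1: select G,K (d=5); attach at lengths (5/2, 5/2); label the merged cluster GK
  updated: d(B,GK)=16, d(GK,H)=12, d(GK,T)=21/2
iteration 2: select H,T (d=9); attach at lengths (9/2, 9/2); label the merged cluster HT
  updated: d(B,HT)=21/2, d(GK,HT)=45/4
iteration 3: select B,HT (d=21/2); attach at lengths (21/4, 3/4); label the merged cluster BHT
  updated: d(BHT,GK)=77/6
iteration 4: select BHT,GK (d=77/6); attach at lengths (7/6, 47/12); label the merged cluster BGHKT
final tree: ((B:21/4,(H:9/2,T:9/2):3/4):7/6,(G:5/2,K:5/2):47/12)
total length: 301/12

B,HT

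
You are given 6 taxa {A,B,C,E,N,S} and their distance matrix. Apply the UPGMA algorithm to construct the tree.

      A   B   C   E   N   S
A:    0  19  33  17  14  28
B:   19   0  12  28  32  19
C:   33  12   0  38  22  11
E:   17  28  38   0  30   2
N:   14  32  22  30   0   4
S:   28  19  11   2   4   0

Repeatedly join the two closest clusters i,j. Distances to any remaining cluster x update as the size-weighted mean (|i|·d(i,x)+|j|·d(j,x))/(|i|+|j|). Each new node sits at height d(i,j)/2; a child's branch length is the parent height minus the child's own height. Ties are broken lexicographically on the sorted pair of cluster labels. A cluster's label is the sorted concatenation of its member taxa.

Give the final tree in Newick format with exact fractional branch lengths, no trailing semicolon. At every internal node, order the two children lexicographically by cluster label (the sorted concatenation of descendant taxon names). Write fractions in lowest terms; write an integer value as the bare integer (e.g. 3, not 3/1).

1. join E+S (d=2) ⇒ ES; edges |E|=1, |S|=1
  updated: d(A,ES)=45/2, d(B,ES)=47/2, d(C,ES)=49/2, d(ES,N)=17
2. join B+C (d=12) ⇒ BC; edges |B|=6, |C|=6
  updated: d(A,BC)=26, d(BC,ES)=24, d(BC,N)=27
3. join A+N (d=14) ⇒ AN; edges |A|=7, |N|=7
  updated: d(AN,BC)=53/2, d(AN,ES)=79/4
4. join AN+ES (d=79/4) ⇒ AENS; edges |AN|=23/8, |ES|=71/8
  updated: d(AENS,BC)=101/4
5. join AENS+BC (d=101/4) ⇒ ABCENS; edges |AENS|=11/4, |BC|=53/8
final tree: (((A:7,N:7):23/8,(E:1,S:1):71/8):11/4,(B:6,C:6):53/8)
total length: 393/8

(((A:7,N:7):23/8,(E:1,S:1):71/8):11/4,(B:6,C:6):53/8)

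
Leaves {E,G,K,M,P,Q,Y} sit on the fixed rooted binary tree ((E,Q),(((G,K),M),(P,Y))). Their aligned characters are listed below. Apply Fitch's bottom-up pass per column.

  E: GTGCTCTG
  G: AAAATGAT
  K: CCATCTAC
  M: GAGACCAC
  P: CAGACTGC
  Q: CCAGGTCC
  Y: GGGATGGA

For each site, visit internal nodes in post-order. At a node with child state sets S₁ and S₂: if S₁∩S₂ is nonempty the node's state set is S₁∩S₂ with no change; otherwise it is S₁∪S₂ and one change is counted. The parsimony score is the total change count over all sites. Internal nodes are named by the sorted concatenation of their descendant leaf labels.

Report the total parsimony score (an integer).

site 0, node EQ: E={G} ∪ Q={C} → {C,G} (+1)
site 0, node GK: G={A} ∪ K={C} → {A,C} (+1)
site 0, node GKM: GK={A,C} ∪ M={G} → {A,C,G} (+1)
site 0, node PY: P={C} ∪ Y={G} → {C,G} (+1)
site 0, node GKMPY: GKM={A,C,G} ∩ PY={C,G} → {C,G} (+0)
site 0, node EGKMPQY: EQ={C,G} ∩ GKMPY={C,G} → {C,G} (+0)
site 1, node EQ: E={T} ∪ Q={C} → {C,T} (+1)
site 1, node GK: G={A} ∪ K={C} → {A,C} (+1)
site 1, node GKM: GK={A,C} ∩ M={A} → {A} (+0)
site 1, node PY: P={A} ∪ Y={G} → {A,G} (+1)
site 1, node GKMPY: GKM={A} ∩ PY={A,G} → {A} (+0)
site 1, node EGKMPQY: EQ={C,T} ∪ GKMPY={A} → {A,C,T} (+1)
site 2, node EQ: E={G} ∪ Q={A} → {A,G} (+1)
site 2, node GK: G={A} ∩ K={A} → {A} (+0)
site 2, node GKM: GK={A} ∪ M={G} → {A,G} (+1)
site 2, node PY: P={G} ∩ Y={G} → {G} (+0)
site 2, node GKMPY: GKM={A,G} ∩ PY={G} → {G} (+0)
site 2, node EGKMPQY: EQ={A,G} ∩ GKMPY={G} → {G} (+0)
site 3, node EQ: E={C} ∪ Q={G} → {C,G} (+1)
site 3, node GK: G={A} ∪ K={T} → {A,T} (+1)
site 3, node GKM: GK={A,T} ∩ M={A} → {A} (+0)
site 3, node PY: P={A} ∩ Y={A} → {A} (+0)
site 3, node GKMPY: GKM={A} ∩ PY={A} → {A} (+0)
site 3, node EGKMPQY: EQ={C,G} ∪ GKMPY={A} → {A,C,G} (+1)
site 4, node EQ: E={T} ∪ Q={G} → {G,T} (+1)
site 4, node GK: G={T} ∪ K={C} → {C,T} (+1)
site 4, node GKM: GK={C,T} ∩ M={C} → {C} (+0)
site 4, node PY: P={C} ∪ Y={T} → {C,T} (+1)
site 4, node GKMPY: GKM={C} ∩ PY={C,T} → {C} (+0)
site 4, node EGKMPQY: EQ={G,T} ∪ GKMPY={C} → {C,G,T} (+1)
site 5, node EQ: E={C} ∪ Q={T} → {C,T} (+1)
site 5, node GK: G={G} ∪ K={T} → {G,T} (+1)
site 5, node GKM: GK={G,T} ∪ M={C} → {C,G,T} (+1)
site 5, node PY: P={T} ∪ Y={G} → {G,T} (+1)
site 5, node GKMPY: GKM={C,G,T} ∩ PY={G,T} → {G,T} (+0)
site 5, node EGKMPQY: EQ={C,T} ∩ GKMPY={G,T} → {T} (+0)
site 6, node EQ: E={T} ∪ Q={C} → {C,T} (+1)
site 6, node GK: G={A} ∩ K={A} → {A} (+0)
site 6, node GKM: GK={A} ∩ M={A} → {A} (+0)
site 6, node PY: P={G} ∩ Y={G} → {G} (+0)
site 6, node GKMPY: GKM={A} ∪ PY={G} → {A,G} (+1)
site 6, node EGKMPQY: EQ={C,T} ∪ GKMPY={A,G} → {A,C,G,T} (+1)
site 7, node EQ: E={G} ∪ Q={C} → {C,G} (+1)
site 7, node GK: G={T} ∪ K={C} → {C,T} (+1)
site 7, node GKM: GK={C,T} ∩ M={C} → {C} (+0)
site 7, node PY: P={C} ∪ Y={A} → {A,C} (+1)
site 7, node GKMPY: GKM={C} ∩ PY={A,C} → {C} (+0)
site 7, node EGKMPQY: EQ={C,G} ∩ GKMPY={C} → {C} (+0)
per-site changes: [4, 4, 2, 3, 4, 4, 3, 3]; total = 27

27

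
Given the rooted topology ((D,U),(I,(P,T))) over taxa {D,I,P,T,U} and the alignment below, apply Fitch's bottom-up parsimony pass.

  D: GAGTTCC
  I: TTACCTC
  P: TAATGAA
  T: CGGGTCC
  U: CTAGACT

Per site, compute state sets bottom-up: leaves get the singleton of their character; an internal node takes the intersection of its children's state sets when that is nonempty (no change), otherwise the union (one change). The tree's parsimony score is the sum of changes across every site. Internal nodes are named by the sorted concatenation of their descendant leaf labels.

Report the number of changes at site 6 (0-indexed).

DU@0: {G} ∪ {C} = {C,G} (union, +1)
PT@0: {T} ∪ {C} = {C,T} (union, +1)
IPT@0: {T} ∩ {C,T} = {T} (intersection, +0)
DIPTU@0: {C,G} ∪ {T} = {C,G,T} (union, +1)
DU@1: {A} ∪ {T} = {A,T} (union, +1)
PT@1: {A} ∪ {G} = {A,G} (union, +1)
IPT@1: {T} ∪ {A,G} = {A,G,T} (union, +1)
DIPTU@1: {A,T} ∩ {A,G,T} = {A,T} (intersection, +0)
DU@2: {G} ∪ {A} = {A,G} (union, +1)
PT@2: {A} ∪ {G} = {A,G} (union, +1)
IPT@2: {A} ∩ {A,G} = {A} (intersection, +0)
DIPTU@2: {A,G} ∩ {A} = {A} (intersection, +0)
DU@3: {T} ∪ {G} = {G,T} (union, +1)
PT@3: {T} ∪ {G} = {G,T} (union, +1)
IPT@3: {C} ∪ {G,T} = {C,G,T} (union, +1)
DIPTU@3: {G,T} ∩ {C,G,T} = {G,T} (intersection, +0)
DU@4: {T} ∪ {A} = {A,T} (union, +1)
PT@4: {G} ∪ {T} = {G,T} (union, +1)
IPT@4: {C} ∪ {G,T} = {C,G,T} (union, +1)
DIPTU@4: {A,T} ∩ {C,G,T} = {T} (intersection, +0)
DU@5: {C} ∩ {C} = {C} (intersection, +0)
PT@5: {A} ∪ {C} = {A,C} (union, +1)
IPT@5: {T} ∪ {A,C} = {A,C,T} (union, +1)
DIPTU@5: {C} ∩ {A,C,T} = {C} (intersection, +0)
DU@6: {C} ∪ {T} = {C,T} (union, +1)
PT@6: {A} ∪ {C} = {A,C} (union, +1)
IPT@6: {C} ∩ {A,C} = {C} (intersection, +0)
DIPTU@6: {C,T} ∩ {C} = {C} (intersection, +0)
per-site changes: [3, 3, 2, 3, 3, 2, 2]; total = 18

2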